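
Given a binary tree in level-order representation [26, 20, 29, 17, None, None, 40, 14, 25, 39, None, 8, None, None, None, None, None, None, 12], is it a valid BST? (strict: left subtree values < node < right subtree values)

Level-order array: [26, 20, 29, 17, None, None, 40, 14, 25, 39, None, 8, None, None, None, None, None, None, 12]
Validate using subtree bounds (lo, hi): at each node, require lo < value < hi,
then recurse left with hi=value and right with lo=value.
Preorder trace (stopping at first violation):
  at node 26 with bounds (-inf, +inf): OK
  at node 20 with bounds (-inf, 26): OK
  at node 17 with bounds (-inf, 20): OK
  at node 14 with bounds (-inf, 17): OK
  at node 8 with bounds (-inf, 14): OK
  at node 12 with bounds (8, 14): OK
  at node 25 with bounds (17, 20): VIOLATION
Node 25 violates its bound: not (17 < 25 < 20).
Result: Not a valid BST


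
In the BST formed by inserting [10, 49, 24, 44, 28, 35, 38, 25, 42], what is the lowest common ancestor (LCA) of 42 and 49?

Tree insertion order: [10, 49, 24, 44, 28, 35, 38, 25, 42]
Tree (level-order array): [10, None, 49, 24, None, None, 44, 28, None, 25, 35, None, None, None, 38, None, 42]
In a BST, the LCA of p=42, q=49 is the first node v on the
root-to-leaf path with p <= v <= q (go left if both < v, right if both > v).
Walk from root:
  at 10: both 42 and 49 > 10, go right
  at 49: 42 <= 49 <= 49, this is the LCA
LCA = 49


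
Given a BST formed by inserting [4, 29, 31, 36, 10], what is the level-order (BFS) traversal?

Tree insertion order: [4, 29, 31, 36, 10]
Tree (level-order array): [4, None, 29, 10, 31, None, None, None, 36]
BFS from the root, enqueuing left then right child of each popped node:
  queue [4] -> pop 4, enqueue [29], visited so far: [4]
  queue [29] -> pop 29, enqueue [10, 31], visited so far: [4, 29]
  queue [10, 31] -> pop 10, enqueue [none], visited so far: [4, 29, 10]
  queue [31] -> pop 31, enqueue [36], visited so far: [4, 29, 10, 31]
  queue [36] -> pop 36, enqueue [none], visited so far: [4, 29, 10, 31, 36]
Result: [4, 29, 10, 31, 36]


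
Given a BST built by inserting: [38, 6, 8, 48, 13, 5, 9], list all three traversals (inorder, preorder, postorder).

Tree insertion order: [38, 6, 8, 48, 13, 5, 9]
Tree (level-order array): [38, 6, 48, 5, 8, None, None, None, None, None, 13, 9]
Inorder (L, root, R): [5, 6, 8, 9, 13, 38, 48]
Preorder (root, L, R): [38, 6, 5, 8, 13, 9, 48]
Postorder (L, R, root): [5, 9, 13, 8, 6, 48, 38]


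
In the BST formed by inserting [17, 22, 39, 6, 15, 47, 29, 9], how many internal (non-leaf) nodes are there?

Tree built from: [17, 22, 39, 6, 15, 47, 29, 9]
Tree (level-order array): [17, 6, 22, None, 15, None, 39, 9, None, 29, 47]
Rule: An internal node has at least one child.
Per-node child counts:
  node 17: 2 child(ren)
  node 6: 1 child(ren)
  node 15: 1 child(ren)
  node 9: 0 child(ren)
  node 22: 1 child(ren)
  node 39: 2 child(ren)
  node 29: 0 child(ren)
  node 47: 0 child(ren)
Matching nodes: [17, 6, 15, 22, 39]
Count of internal (non-leaf) nodes: 5


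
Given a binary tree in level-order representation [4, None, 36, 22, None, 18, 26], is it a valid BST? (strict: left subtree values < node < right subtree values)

Level-order array: [4, None, 36, 22, None, 18, 26]
Validate using subtree bounds (lo, hi): at each node, require lo < value < hi,
then recurse left with hi=value and right with lo=value.
Preorder trace (stopping at first violation):
  at node 4 with bounds (-inf, +inf): OK
  at node 36 with bounds (4, +inf): OK
  at node 22 with bounds (4, 36): OK
  at node 18 with bounds (4, 22): OK
  at node 26 with bounds (22, 36): OK
No violation found at any node.
Result: Valid BST


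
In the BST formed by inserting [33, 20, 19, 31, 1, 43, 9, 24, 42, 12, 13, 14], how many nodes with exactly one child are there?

Tree built from: [33, 20, 19, 31, 1, 43, 9, 24, 42, 12, 13, 14]
Tree (level-order array): [33, 20, 43, 19, 31, 42, None, 1, None, 24, None, None, None, None, 9, None, None, None, 12, None, 13, None, 14]
Rule: These are nodes with exactly 1 non-null child.
Per-node child counts:
  node 33: 2 child(ren)
  node 20: 2 child(ren)
  node 19: 1 child(ren)
  node 1: 1 child(ren)
  node 9: 1 child(ren)
  node 12: 1 child(ren)
  node 13: 1 child(ren)
  node 14: 0 child(ren)
  node 31: 1 child(ren)
  node 24: 0 child(ren)
  node 43: 1 child(ren)
  node 42: 0 child(ren)
Matching nodes: [19, 1, 9, 12, 13, 31, 43]
Count of nodes with exactly one child: 7


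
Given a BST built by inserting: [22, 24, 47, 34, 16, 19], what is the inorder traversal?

Tree insertion order: [22, 24, 47, 34, 16, 19]
Tree (level-order array): [22, 16, 24, None, 19, None, 47, None, None, 34]
Inorder traversal: [16, 19, 22, 24, 34, 47]


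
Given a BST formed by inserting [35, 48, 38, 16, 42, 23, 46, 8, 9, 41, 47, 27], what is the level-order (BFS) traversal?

Tree insertion order: [35, 48, 38, 16, 42, 23, 46, 8, 9, 41, 47, 27]
Tree (level-order array): [35, 16, 48, 8, 23, 38, None, None, 9, None, 27, None, 42, None, None, None, None, 41, 46, None, None, None, 47]
BFS from the root, enqueuing left then right child of each popped node:
  queue [35] -> pop 35, enqueue [16, 48], visited so far: [35]
  queue [16, 48] -> pop 16, enqueue [8, 23], visited so far: [35, 16]
  queue [48, 8, 23] -> pop 48, enqueue [38], visited so far: [35, 16, 48]
  queue [8, 23, 38] -> pop 8, enqueue [9], visited so far: [35, 16, 48, 8]
  queue [23, 38, 9] -> pop 23, enqueue [27], visited so far: [35, 16, 48, 8, 23]
  queue [38, 9, 27] -> pop 38, enqueue [42], visited so far: [35, 16, 48, 8, 23, 38]
  queue [9, 27, 42] -> pop 9, enqueue [none], visited so far: [35, 16, 48, 8, 23, 38, 9]
  queue [27, 42] -> pop 27, enqueue [none], visited so far: [35, 16, 48, 8, 23, 38, 9, 27]
  queue [42] -> pop 42, enqueue [41, 46], visited so far: [35, 16, 48, 8, 23, 38, 9, 27, 42]
  queue [41, 46] -> pop 41, enqueue [none], visited so far: [35, 16, 48, 8, 23, 38, 9, 27, 42, 41]
  queue [46] -> pop 46, enqueue [47], visited so far: [35, 16, 48, 8, 23, 38, 9, 27, 42, 41, 46]
  queue [47] -> pop 47, enqueue [none], visited so far: [35, 16, 48, 8, 23, 38, 9, 27, 42, 41, 46, 47]
Result: [35, 16, 48, 8, 23, 38, 9, 27, 42, 41, 46, 47]


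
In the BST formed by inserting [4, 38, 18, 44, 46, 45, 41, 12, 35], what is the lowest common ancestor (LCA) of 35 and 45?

Tree insertion order: [4, 38, 18, 44, 46, 45, 41, 12, 35]
Tree (level-order array): [4, None, 38, 18, 44, 12, 35, 41, 46, None, None, None, None, None, None, 45]
In a BST, the LCA of p=35, q=45 is the first node v on the
root-to-leaf path with p <= v <= q (go left if both < v, right if both > v).
Walk from root:
  at 4: both 35 and 45 > 4, go right
  at 38: 35 <= 38 <= 45, this is the LCA
LCA = 38


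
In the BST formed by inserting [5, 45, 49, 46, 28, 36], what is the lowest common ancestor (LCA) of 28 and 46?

Tree insertion order: [5, 45, 49, 46, 28, 36]
Tree (level-order array): [5, None, 45, 28, 49, None, 36, 46]
In a BST, the LCA of p=28, q=46 is the first node v on the
root-to-leaf path with p <= v <= q (go left if both < v, right if both > v).
Walk from root:
  at 5: both 28 and 46 > 5, go right
  at 45: 28 <= 45 <= 46, this is the LCA
LCA = 45


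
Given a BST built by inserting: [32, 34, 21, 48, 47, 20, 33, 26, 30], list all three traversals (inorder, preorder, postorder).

Tree insertion order: [32, 34, 21, 48, 47, 20, 33, 26, 30]
Tree (level-order array): [32, 21, 34, 20, 26, 33, 48, None, None, None, 30, None, None, 47]
Inorder (L, root, R): [20, 21, 26, 30, 32, 33, 34, 47, 48]
Preorder (root, L, R): [32, 21, 20, 26, 30, 34, 33, 48, 47]
Postorder (L, R, root): [20, 30, 26, 21, 33, 47, 48, 34, 32]


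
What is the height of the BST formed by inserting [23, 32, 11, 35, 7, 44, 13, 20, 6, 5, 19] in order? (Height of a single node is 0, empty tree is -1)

Insertion order: [23, 32, 11, 35, 7, 44, 13, 20, 6, 5, 19]
Tree (level-order array): [23, 11, 32, 7, 13, None, 35, 6, None, None, 20, None, 44, 5, None, 19]
Compute height bottom-up (empty subtree = -1):
  height(5) = 1 + max(-1, -1) = 0
  height(6) = 1 + max(0, -1) = 1
  height(7) = 1 + max(1, -1) = 2
  height(19) = 1 + max(-1, -1) = 0
  height(20) = 1 + max(0, -1) = 1
  height(13) = 1 + max(-1, 1) = 2
  height(11) = 1 + max(2, 2) = 3
  height(44) = 1 + max(-1, -1) = 0
  height(35) = 1 + max(-1, 0) = 1
  height(32) = 1 + max(-1, 1) = 2
  height(23) = 1 + max(3, 2) = 4
Height = 4


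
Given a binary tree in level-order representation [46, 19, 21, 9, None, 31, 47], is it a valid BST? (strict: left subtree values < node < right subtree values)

Level-order array: [46, 19, 21, 9, None, 31, 47]
Validate using subtree bounds (lo, hi): at each node, require lo < value < hi,
then recurse left with hi=value and right with lo=value.
Preorder trace (stopping at first violation):
  at node 46 with bounds (-inf, +inf): OK
  at node 19 with bounds (-inf, 46): OK
  at node 9 with bounds (-inf, 19): OK
  at node 21 with bounds (46, +inf): VIOLATION
Node 21 violates its bound: not (46 < 21 < +inf).
Result: Not a valid BST


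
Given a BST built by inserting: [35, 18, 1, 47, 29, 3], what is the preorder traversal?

Tree insertion order: [35, 18, 1, 47, 29, 3]
Tree (level-order array): [35, 18, 47, 1, 29, None, None, None, 3]
Preorder traversal: [35, 18, 1, 3, 29, 47]


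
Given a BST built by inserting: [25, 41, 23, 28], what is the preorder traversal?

Tree insertion order: [25, 41, 23, 28]
Tree (level-order array): [25, 23, 41, None, None, 28]
Preorder traversal: [25, 23, 41, 28]


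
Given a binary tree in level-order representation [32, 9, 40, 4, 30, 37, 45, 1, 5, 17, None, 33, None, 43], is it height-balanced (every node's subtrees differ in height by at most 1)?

Tree (level-order array): [32, 9, 40, 4, 30, 37, 45, 1, 5, 17, None, 33, None, 43]
Definition: a tree is height-balanced if, at every node, |h(left) - h(right)| <= 1 (empty subtree has height -1).
Bottom-up per-node check:
  node 1: h_left=-1, h_right=-1, diff=0 [OK], height=0
  node 5: h_left=-1, h_right=-1, diff=0 [OK], height=0
  node 4: h_left=0, h_right=0, diff=0 [OK], height=1
  node 17: h_left=-1, h_right=-1, diff=0 [OK], height=0
  node 30: h_left=0, h_right=-1, diff=1 [OK], height=1
  node 9: h_left=1, h_right=1, diff=0 [OK], height=2
  node 33: h_left=-1, h_right=-1, diff=0 [OK], height=0
  node 37: h_left=0, h_right=-1, diff=1 [OK], height=1
  node 43: h_left=-1, h_right=-1, diff=0 [OK], height=0
  node 45: h_left=0, h_right=-1, diff=1 [OK], height=1
  node 40: h_left=1, h_right=1, diff=0 [OK], height=2
  node 32: h_left=2, h_right=2, diff=0 [OK], height=3
All nodes satisfy the balance condition.
Result: Balanced


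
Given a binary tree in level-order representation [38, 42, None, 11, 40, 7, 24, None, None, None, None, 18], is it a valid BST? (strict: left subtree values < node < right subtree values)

Level-order array: [38, 42, None, 11, 40, 7, 24, None, None, None, None, 18]
Validate using subtree bounds (lo, hi): at each node, require lo < value < hi,
then recurse left with hi=value and right with lo=value.
Preorder trace (stopping at first violation):
  at node 38 with bounds (-inf, +inf): OK
  at node 42 with bounds (-inf, 38): VIOLATION
Node 42 violates its bound: not (-inf < 42 < 38).
Result: Not a valid BST


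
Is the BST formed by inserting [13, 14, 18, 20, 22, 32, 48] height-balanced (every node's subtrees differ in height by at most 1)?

Tree (level-order array): [13, None, 14, None, 18, None, 20, None, 22, None, 32, None, 48]
Definition: a tree is height-balanced if, at every node, |h(left) - h(right)| <= 1 (empty subtree has height -1).
Bottom-up per-node check:
  node 48: h_left=-1, h_right=-1, diff=0 [OK], height=0
  node 32: h_left=-1, h_right=0, diff=1 [OK], height=1
  node 22: h_left=-1, h_right=1, diff=2 [FAIL (|-1-1|=2 > 1)], height=2
  node 20: h_left=-1, h_right=2, diff=3 [FAIL (|-1-2|=3 > 1)], height=3
  node 18: h_left=-1, h_right=3, diff=4 [FAIL (|-1-3|=4 > 1)], height=4
  node 14: h_left=-1, h_right=4, diff=5 [FAIL (|-1-4|=5 > 1)], height=5
  node 13: h_left=-1, h_right=5, diff=6 [FAIL (|-1-5|=6 > 1)], height=6
Node 22 violates the condition: |-1 - 1| = 2 > 1.
Result: Not balanced


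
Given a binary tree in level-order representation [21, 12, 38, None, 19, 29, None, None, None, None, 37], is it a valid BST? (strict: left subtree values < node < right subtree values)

Level-order array: [21, 12, 38, None, 19, 29, None, None, None, None, 37]
Validate using subtree bounds (lo, hi): at each node, require lo < value < hi,
then recurse left with hi=value and right with lo=value.
Preorder trace (stopping at first violation):
  at node 21 with bounds (-inf, +inf): OK
  at node 12 with bounds (-inf, 21): OK
  at node 19 with bounds (12, 21): OK
  at node 38 with bounds (21, +inf): OK
  at node 29 with bounds (21, 38): OK
  at node 37 with bounds (29, 38): OK
No violation found at any node.
Result: Valid BST


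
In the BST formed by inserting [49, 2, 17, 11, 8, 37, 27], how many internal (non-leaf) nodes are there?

Tree built from: [49, 2, 17, 11, 8, 37, 27]
Tree (level-order array): [49, 2, None, None, 17, 11, 37, 8, None, 27]
Rule: An internal node has at least one child.
Per-node child counts:
  node 49: 1 child(ren)
  node 2: 1 child(ren)
  node 17: 2 child(ren)
  node 11: 1 child(ren)
  node 8: 0 child(ren)
  node 37: 1 child(ren)
  node 27: 0 child(ren)
Matching nodes: [49, 2, 17, 11, 37]
Count of internal (non-leaf) nodes: 5


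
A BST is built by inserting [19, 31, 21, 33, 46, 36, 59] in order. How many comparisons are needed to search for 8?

Search path for 8: 19
Found: False
Comparisons: 1


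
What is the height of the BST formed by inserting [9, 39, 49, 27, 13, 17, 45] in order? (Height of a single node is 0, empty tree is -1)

Insertion order: [9, 39, 49, 27, 13, 17, 45]
Tree (level-order array): [9, None, 39, 27, 49, 13, None, 45, None, None, 17]
Compute height bottom-up (empty subtree = -1):
  height(17) = 1 + max(-1, -1) = 0
  height(13) = 1 + max(-1, 0) = 1
  height(27) = 1 + max(1, -1) = 2
  height(45) = 1 + max(-1, -1) = 0
  height(49) = 1 + max(0, -1) = 1
  height(39) = 1 + max(2, 1) = 3
  height(9) = 1 + max(-1, 3) = 4
Height = 4


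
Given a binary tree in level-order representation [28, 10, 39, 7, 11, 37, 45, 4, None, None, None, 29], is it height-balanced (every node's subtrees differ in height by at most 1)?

Tree (level-order array): [28, 10, 39, 7, 11, 37, 45, 4, None, None, None, 29]
Definition: a tree is height-balanced if, at every node, |h(left) - h(right)| <= 1 (empty subtree has height -1).
Bottom-up per-node check:
  node 4: h_left=-1, h_right=-1, diff=0 [OK], height=0
  node 7: h_left=0, h_right=-1, diff=1 [OK], height=1
  node 11: h_left=-1, h_right=-1, diff=0 [OK], height=0
  node 10: h_left=1, h_right=0, diff=1 [OK], height=2
  node 29: h_left=-1, h_right=-1, diff=0 [OK], height=0
  node 37: h_left=0, h_right=-1, diff=1 [OK], height=1
  node 45: h_left=-1, h_right=-1, diff=0 [OK], height=0
  node 39: h_left=1, h_right=0, diff=1 [OK], height=2
  node 28: h_left=2, h_right=2, diff=0 [OK], height=3
All nodes satisfy the balance condition.
Result: Balanced


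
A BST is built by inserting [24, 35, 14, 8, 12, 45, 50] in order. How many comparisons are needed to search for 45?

Search path for 45: 24 -> 35 -> 45
Found: True
Comparisons: 3


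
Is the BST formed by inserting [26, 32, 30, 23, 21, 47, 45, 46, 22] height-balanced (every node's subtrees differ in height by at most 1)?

Tree (level-order array): [26, 23, 32, 21, None, 30, 47, None, 22, None, None, 45, None, None, None, None, 46]
Definition: a tree is height-balanced if, at every node, |h(left) - h(right)| <= 1 (empty subtree has height -1).
Bottom-up per-node check:
  node 22: h_left=-1, h_right=-1, diff=0 [OK], height=0
  node 21: h_left=-1, h_right=0, diff=1 [OK], height=1
  node 23: h_left=1, h_right=-1, diff=2 [FAIL (|1--1|=2 > 1)], height=2
  node 30: h_left=-1, h_right=-1, diff=0 [OK], height=0
  node 46: h_left=-1, h_right=-1, diff=0 [OK], height=0
  node 45: h_left=-1, h_right=0, diff=1 [OK], height=1
  node 47: h_left=1, h_right=-1, diff=2 [FAIL (|1--1|=2 > 1)], height=2
  node 32: h_left=0, h_right=2, diff=2 [FAIL (|0-2|=2 > 1)], height=3
  node 26: h_left=2, h_right=3, diff=1 [OK], height=4
Node 23 violates the condition: |1 - -1| = 2 > 1.
Result: Not balanced


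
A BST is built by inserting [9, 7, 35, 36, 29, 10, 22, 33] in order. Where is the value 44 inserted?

Starting tree (level order): [9, 7, 35, None, None, 29, 36, 10, 33, None, None, None, 22]
Insertion path: 9 -> 35 -> 36
Result: insert 44 as right child of 36
Final tree (level order): [9, 7, 35, None, None, 29, 36, 10, 33, None, 44, None, 22]


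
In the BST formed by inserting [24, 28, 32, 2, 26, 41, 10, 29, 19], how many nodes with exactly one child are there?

Tree built from: [24, 28, 32, 2, 26, 41, 10, 29, 19]
Tree (level-order array): [24, 2, 28, None, 10, 26, 32, None, 19, None, None, 29, 41]
Rule: These are nodes with exactly 1 non-null child.
Per-node child counts:
  node 24: 2 child(ren)
  node 2: 1 child(ren)
  node 10: 1 child(ren)
  node 19: 0 child(ren)
  node 28: 2 child(ren)
  node 26: 0 child(ren)
  node 32: 2 child(ren)
  node 29: 0 child(ren)
  node 41: 0 child(ren)
Matching nodes: [2, 10]
Count of nodes with exactly one child: 2


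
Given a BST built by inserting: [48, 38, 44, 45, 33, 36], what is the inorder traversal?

Tree insertion order: [48, 38, 44, 45, 33, 36]
Tree (level-order array): [48, 38, None, 33, 44, None, 36, None, 45]
Inorder traversal: [33, 36, 38, 44, 45, 48]


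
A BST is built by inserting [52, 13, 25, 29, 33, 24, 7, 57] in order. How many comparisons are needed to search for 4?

Search path for 4: 52 -> 13 -> 7
Found: False
Comparisons: 3


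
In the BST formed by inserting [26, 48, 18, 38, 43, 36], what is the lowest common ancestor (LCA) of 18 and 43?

Tree insertion order: [26, 48, 18, 38, 43, 36]
Tree (level-order array): [26, 18, 48, None, None, 38, None, 36, 43]
In a BST, the LCA of p=18, q=43 is the first node v on the
root-to-leaf path with p <= v <= q (go left if both < v, right if both > v).
Walk from root:
  at 26: 18 <= 26 <= 43, this is the LCA
LCA = 26


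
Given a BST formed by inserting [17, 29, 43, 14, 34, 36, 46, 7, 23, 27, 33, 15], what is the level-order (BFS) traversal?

Tree insertion order: [17, 29, 43, 14, 34, 36, 46, 7, 23, 27, 33, 15]
Tree (level-order array): [17, 14, 29, 7, 15, 23, 43, None, None, None, None, None, 27, 34, 46, None, None, 33, 36]
BFS from the root, enqueuing left then right child of each popped node:
  queue [17] -> pop 17, enqueue [14, 29], visited so far: [17]
  queue [14, 29] -> pop 14, enqueue [7, 15], visited so far: [17, 14]
  queue [29, 7, 15] -> pop 29, enqueue [23, 43], visited so far: [17, 14, 29]
  queue [7, 15, 23, 43] -> pop 7, enqueue [none], visited so far: [17, 14, 29, 7]
  queue [15, 23, 43] -> pop 15, enqueue [none], visited so far: [17, 14, 29, 7, 15]
  queue [23, 43] -> pop 23, enqueue [27], visited so far: [17, 14, 29, 7, 15, 23]
  queue [43, 27] -> pop 43, enqueue [34, 46], visited so far: [17, 14, 29, 7, 15, 23, 43]
  queue [27, 34, 46] -> pop 27, enqueue [none], visited so far: [17, 14, 29, 7, 15, 23, 43, 27]
  queue [34, 46] -> pop 34, enqueue [33, 36], visited so far: [17, 14, 29, 7, 15, 23, 43, 27, 34]
  queue [46, 33, 36] -> pop 46, enqueue [none], visited so far: [17, 14, 29, 7, 15, 23, 43, 27, 34, 46]
  queue [33, 36] -> pop 33, enqueue [none], visited so far: [17, 14, 29, 7, 15, 23, 43, 27, 34, 46, 33]
  queue [36] -> pop 36, enqueue [none], visited so far: [17, 14, 29, 7, 15, 23, 43, 27, 34, 46, 33, 36]
Result: [17, 14, 29, 7, 15, 23, 43, 27, 34, 46, 33, 36]


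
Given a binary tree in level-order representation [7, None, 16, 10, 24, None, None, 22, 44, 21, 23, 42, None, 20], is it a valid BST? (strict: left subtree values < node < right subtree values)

Level-order array: [7, None, 16, 10, 24, None, None, 22, 44, 21, 23, 42, None, 20]
Validate using subtree bounds (lo, hi): at each node, require lo < value < hi,
then recurse left with hi=value and right with lo=value.
Preorder trace (stopping at first violation):
  at node 7 with bounds (-inf, +inf): OK
  at node 16 with bounds (7, +inf): OK
  at node 10 with bounds (7, 16): OK
  at node 24 with bounds (16, +inf): OK
  at node 22 with bounds (16, 24): OK
  at node 21 with bounds (16, 22): OK
  at node 20 with bounds (16, 21): OK
  at node 23 with bounds (22, 24): OK
  at node 44 with bounds (24, +inf): OK
  at node 42 with bounds (24, 44): OK
No violation found at any node.
Result: Valid BST


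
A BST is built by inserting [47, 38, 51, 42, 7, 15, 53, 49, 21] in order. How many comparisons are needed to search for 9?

Search path for 9: 47 -> 38 -> 7 -> 15
Found: False
Comparisons: 4


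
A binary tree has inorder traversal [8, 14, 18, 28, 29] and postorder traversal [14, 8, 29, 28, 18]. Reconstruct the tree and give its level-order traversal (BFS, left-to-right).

Inorder:   [8, 14, 18, 28, 29]
Postorder: [14, 8, 29, 28, 18]
Algorithm: postorder visits root last, so walk postorder right-to-left;
each value is the root of the current inorder slice — split it at that
value, recurse on the right subtree first, then the left.
Recursive splits:
  root=18; inorder splits into left=[8, 14], right=[28, 29]
  root=28; inorder splits into left=[], right=[29]
  root=29; inorder splits into left=[], right=[]
  root=8; inorder splits into left=[], right=[14]
  root=14; inorder splits into left=[], right=[]
Reconstructed level-order: [18, 8, 28, 14, 29]


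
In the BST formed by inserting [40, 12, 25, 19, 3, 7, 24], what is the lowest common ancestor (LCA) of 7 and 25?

Tree insertion order: [40, 12, 25, 19, 3, 7, 24]
Tree (level-order array): [40, 12, None, 3, 25, None, 7, 19, None, None, None, None, 24]
In a BST, the LCA of p=7, q=25 is the first node v on the
root-to-leaf path with p <= v <= q (go left if both < v, right if both > v).
Walk from root:
  at 40: both 7 and 25 < 40, go left
  at 12: 7 <= 12 <= 25, this is the LCA
LCA = 12


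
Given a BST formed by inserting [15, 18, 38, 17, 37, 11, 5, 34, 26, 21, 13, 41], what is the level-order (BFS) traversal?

Tree insertion order: [15, 18, 38, 17, 37, 11, 5, 34, 26, 21, 13, 41]
Tree (level-order array): [15, 11, 18, 5, 13, 17, 38, None, None, None, None, None, None, 37, 41, 34, None, None, None, 26, None, 21]
BFS from the root, enqueuing left then right child of each popped node:
  queue [15] -> pop 15, enqueue [11, 18], visited so far: [15]
  queue [11, 18] -> pop 11, enqueue [5, 13], visited so far: [15, 11]
  queue [18, 5, 13] -> pop 18, enqueue [17, 38], visited so far: [15, 11, 18]
  queue [5, 13, 17, 38] -> pop 5, enqueue [none], visited so far: [15, 11, 18, 5]
  queue [13, 17, 38] -> pop 13, enqueue [none], visited so far: [15, 11, 18, 5, 13]
  queue [17, 38] -> pop 17, enqueue [none], visited so far: [15, 11, 18, 5, 13, 17]
  queue [38] -> pop 38, enqueue [37, 41], visited so far: [15, 11, 18, 5, 13, 17, 38]
  queue [37, 41] -> pop 37, enqueue [34], visited so far: [15, 11, 18, 5, 13, 17, 38, 37]
  queue [41, 34] -> pop 41, enqueue [none], visited so far: [15, 11, 18, 5, 13, 17, 38, 37, 41]
  queue [34] -> pop 34, enqueue [26], visited so far: [15, 11, 18, 5, 13, 17, 38, 37, 41, 34]
  queue [26] -> pop 26, enqueue [21], visited so far: [15, 11, 18, 5, 13, 17, 38, 37, 41, 34, 26]
  queue [21] -> pop 21, enqueue [none], visited so far: [15, 11, 18, 5, 13, 17, 38, 37, 41, 34, 26, 21]
Result: [15, 11, 18, 5, 13, 17, 38, 37, 41, 34, 26, 21]


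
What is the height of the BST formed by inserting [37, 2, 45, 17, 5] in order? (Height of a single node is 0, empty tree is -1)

Insertion order: [37, 2, 45, 17, 5]
Tree (level-order array): [37, 2, 45, None, 17, None, None, 5]
Compute height bottom-up (empty subtree = -1):
  height(5) = 1 + max(-1, -1) = 0
  height(17) = 1 + max(0, -1) = 1
  height(2) = 1 + max(-1, 1) = 2
  height(45) = 1 + max(-1, -1) = 0
  height(37) = 1 + max(2, 0) = 3
Height = 3


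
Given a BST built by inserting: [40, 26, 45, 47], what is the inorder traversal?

Tree insertion order: [40, 26, 45, 47]
Tree (level-order array): [40, 26, 45, None, None, None, 47]
Inorder traversal: [26, 40, 45, 47]


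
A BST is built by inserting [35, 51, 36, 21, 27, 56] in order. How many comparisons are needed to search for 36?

Search path for 36: 35 -> 51 -> 36
Found: True
Comparisons: 3


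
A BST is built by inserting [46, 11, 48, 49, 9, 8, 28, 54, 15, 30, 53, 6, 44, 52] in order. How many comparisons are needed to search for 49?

Search path for 49: 46 -> 48 -> 49
Found: True
Comparisons: 3


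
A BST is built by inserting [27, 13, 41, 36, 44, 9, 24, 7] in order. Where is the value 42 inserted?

Starting tree (level order): [27, 13, 41, 9, 24, 36, 44, 7]
Insertion path: 27 -> 41 -> 44
Result: insert 42 as left child of 44
Final tree (level order): [27, 13, 41, 9, 24, 36, 44, 7, None, None, None, None, None, 42]


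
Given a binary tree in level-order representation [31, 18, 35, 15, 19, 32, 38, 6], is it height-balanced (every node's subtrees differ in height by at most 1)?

Tree (level-order array): [31, 18, 35, 15, 19, 32, 38, 6]
Definition: a tree is height-balanced if, at every node, |h(left) - h(right)| <= 1 (empty subtree has height -1).
Bottom-up per-node check:
  node 6: h_left=-1, h_right=-1, diff=0 [OK], height=0
  node 15: h_left=0, h_right=-1, diff=1 [OK], height=1
  node 19: h_left=-1, h_right=-1, diff=0 [OK], height=0
  node 18: h_left=1, h_right=0, diff=1 [OK], height=2
  node 32: h_left=-1, h_right=-1, diff=0 [OK], height=0
  node 38: h_left=-1, h_right=-1, diff=0 [OK], height=0
  node 35: h_left=0, h_right=0, diff=0 [OK], height=1
  node 31: h_left=2, h_right=1, diff=1 [OK], height=3
All nodes satisfy the balance condition.
Result: Balanced


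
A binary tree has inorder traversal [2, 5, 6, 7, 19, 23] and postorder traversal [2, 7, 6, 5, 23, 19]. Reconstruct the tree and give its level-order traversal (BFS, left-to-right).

Inorder:   [2, 5, 6, 7, 19, 23]
Postorder: [2, 7, 6, 5, 23, 19]
Algorithm: postorder visits root last, so walk postorder right-to-left;
each value is the root of the current inorder slice — split it at that
value, recurse on the right subtree first, then the left.
Recursive splits:
  root=19; inorder splits into left=[2, 5, 6, 7], right=[23]
  root=23; inorder splits into left=[], right=[]
  root=5; inorder splits into left=[2], right=[6, 7]
  root=6; inorder splits into left=[], right=[7]
  root=7; inorder splits into left=[], right=[]
  root=2; inorder splits into left=[], right=[]
Reconstructed level-order: [19, 5, 23, 2, 6, 7]


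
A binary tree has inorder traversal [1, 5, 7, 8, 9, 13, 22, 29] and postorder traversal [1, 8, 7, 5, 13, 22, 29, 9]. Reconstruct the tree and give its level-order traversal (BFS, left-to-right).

Inorder:   [1, 5, 7, 8, 9, 13, 22, 29]
Postorder: [1, 8, 7, 5, 13, 22, 29, 9]
Algorithm: postorder visits root last, so walk postorder right-to-left;
each value is the root of the current inorder slice — split it at that
value, recurse on the right subtree first, then the left.
Recursive splits:
  root=9; inorder splits into left=[1, 5, 7, 8], right=[13, 22, 29]
  root=29; inorder splits into left=[13, 22], right=[]
  root=22; inorder splits into left=[13], right=[]
  root=13; inorder splits into left=[], right=[]
  root=5; inorder splits into left=[1], right=[7, 8]
  root=7; inorder splits into left=[], right=[8]
  root=8; inorder splits into left=[], right=[]
  root=1; inorder splits into left=[], right=[]
Reconstructed level-order: [9, 5, 29, 1, 7, 22, 8, 13]


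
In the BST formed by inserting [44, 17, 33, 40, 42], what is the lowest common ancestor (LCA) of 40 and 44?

Tree insertion order: [44, 17, 33, 40, 42]
Tree (level-order array): [44, 17, None, None, 33, None, 40, None, 42]
In a BST, the LCA of p=40, q=44 is the first node v on the
root-to-leaf path with p <= v <= q (go left if both < v, right if both > v).
Walk from root:
  at 44: 40 <= 44 <= 44, this is the LCA
LCA = 44


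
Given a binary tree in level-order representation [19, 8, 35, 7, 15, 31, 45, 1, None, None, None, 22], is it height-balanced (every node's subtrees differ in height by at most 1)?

Tree (level-order array): [19, 8, 35, 7, 15, 31, 45, 1, None, None, None, 22]
Definition: a tree is height-balanced if, at every node, |h(left) - h(right)| <= 1 (empty subtree has height -1).
Bottom-up per-node check:
  node 1: h_left=-1, h_right=-1, diff=0 [OK], height=0
  node 7: h_left=0, h_right=-1, diff=1 [OK], height=1
  node 15: h_left=-1, h_right=-1, diff=0 [OK], height=0
  node 8: h_left=1, h_right=0, diff=1 [OK], height=2
  node 22: h_left=-1, h_right=-1, diff=0 [OK], height=0
  node 31: h_left=0, h_right=-1, diff=1 [OK], height=1
  node 45: h_left=-1, h_right=-1, diff=0 [OK], height=0
  node 35: h_left=1, h_right=0, diff=1 [OK], height=2
  node 19: h_left=2, h_right=2, diff=0 [OK], height=3
All nodes satisfy the balance condition.
Result: Balanced


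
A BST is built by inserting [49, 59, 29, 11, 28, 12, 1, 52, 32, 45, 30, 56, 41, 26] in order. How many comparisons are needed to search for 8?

Search path for 8: 49 -> 29 -> 11 -> 1
Found: False
Comparisons: 4


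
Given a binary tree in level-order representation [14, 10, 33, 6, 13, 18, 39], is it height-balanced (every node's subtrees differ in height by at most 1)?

Tree (level-order array): [14, 10, 33, 6, 13, 18, 39]
Definition: a tree is height-balanced if, at every node, |h(left) - h(right)| <= 1 (empty subtree has height -1).
Bottom-up per-node check:
  node 6: h_left=-1, h_right=-1, diff=0 [OK], height=0
  node 13: h_left=-1, h_right=-1, diff=0 [OK], height=0
  node 10: h_left=0, h_right=0, diff=0 [OK], height=1
  node 18: h_left=-1, h_right=-1, diff=0 [OK], height=0
  node 39: h_left=-1, h_right=-1, diff=0 [OK], height=0
  node 33: h_left=0, h_right=0, diff=0 [OK], height=1
  node 14: h_left=1, h_right=1, diff=0 [OK], height=2
All nodes satisfy the balance condition.
Result: Balanced


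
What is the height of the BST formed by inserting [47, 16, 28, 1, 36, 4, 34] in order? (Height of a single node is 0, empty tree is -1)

Insertion order: [47, 16, 28, 1, 36, 4, 34]
Tree (level-order array): [47, 16, None, 1, 28, None, 4, None, 36, None, None, 34]
Compute height bottom-up (empty subtree = -1):
  height(4) = 1 + max(-1, -1) = 0
  height(1) = 1 + max(-1, 0) = 1
  height(34) = 1 + max(-1, -1) = 0
  height(36) = 1 + max(0, -1) = 1
  height(28) = 1 + max(-1, 1) = 2
  height(16) = 1 + max(1, 2) = 3
  height(47) = 1 + max(3, -1) = 4
Height = 4


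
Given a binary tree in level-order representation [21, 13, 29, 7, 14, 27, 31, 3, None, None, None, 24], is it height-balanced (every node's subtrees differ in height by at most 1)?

Tree (level-order array): [21, 13, 29, 7, 14, 27, 31, 3, None, None, None, 24]
Definition: a tree is height-balanced if, at every node, |h(left) - h(right)| <= 1 (empty subtree has height -1).
Bottom-up per-node check:
  node 3: h_left=-1, h_right=-1, diff=0 [OK], height=0
  node 7: h_left=0, h_right=-1, diff=1 [OK], height=1
  node 14: h_left=-1, h_right=-1, diff=0 [OK], height=0
  node 13: h_left=1, h_right=0, diff=1 [OK], height=2
  node 24: h_left=-1, h_right=-1, diff=0 [OK], height=0
  node 27: h_left=0, h_right=-1, diff=1 [OK], height=1
  node 31: h_left=-1, h_right=-1, diff=0 [OK], height=0
  node 29: h_left=1, h_right=0, diff=1 [OK], height=2
  node 21: h_left=2, h_right=2, diff=0 [OK], height=3
All nodes satisfy the balance condition.
Result: Balanced


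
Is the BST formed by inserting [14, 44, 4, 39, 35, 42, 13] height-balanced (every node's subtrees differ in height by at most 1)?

Tree (level-order array): [14, 4, 44, None, 13, 39, None, None, None, 35, 42]
Definition: a tree is height-balanced if, at every node, |h(left) - h(right)| <= 1 (empty subtree has height -1).
Bottom-up per-node check:
  node 13: h_left=-1, h_right=-1, diff=0 [OK], height=0
  node 4: h_left=-1, h_right=0, diff=1 [OK], height=1
  node 35: h_left=-1, h_right=-1, diff=0 [OK], height=0
  node 42: h_left=-1, h_right=-1, diff=0 [OK], height=0
  node 39: h_left=0, h_right=0, diff=0 [OK], height=1
  node 44: h_left=1, h_right=-1, diff=2 [FAIL (|1--1|=2 > 1)], height=2
  node 14: h_left=1, h_right=2, diff=1 [OK], height=3
Node 44 violates the condition: |1 - -1| = 2 > 1.
Result: Not balanced


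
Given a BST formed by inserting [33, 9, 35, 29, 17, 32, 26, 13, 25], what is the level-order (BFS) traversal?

Tree insertion order: [33, 9, 35, 29, 17, 32, 26, 13, 25]
Tree (level-order array): [33, 9, 35, None, 29, None, None, 17, 32, 13, 26, None, None, None, None, 25]
BFS from the root, enqueuing left then right child of each popped node:
  queue [33] -> pop 33, enqueue [9, 35], visited so far: [33]
  queue [9, 35] -> pop 9, enqueue [29], visited so far: [33, 9]
  queue [35, 29] -> pop 35, enqueue [none], visited so far: [33, 9, 35]
  queue [29] -> pop 29, enqueue [17, 32], visited so far: [33, 9, 35, 29]
  queue [17, 32] -> pop 17, enqueue [13, 26], visited so far: [33, 9, 35, 29, 17]
  queue [32, 13, 26] -> pop 32, enqueue [none], visited so far: [33, 9, 35, 29, 17, 32]
  queue [13, 26] -> pop 13, enqueue [none], visited so far: [33, 9, 35, 29, 17, 32, 13]
  queue [26] -> pop 26, enqueue [25], visited so far: [33, 9, 35, 29, 17, 32, 13, 26]
  queue [25] -> pop 25, enqueue [none], visited so far: [33, 9, 35, 29, 17, 32, 13, 26, 25]
Result: [33, 9, 35, 29, 17, 32, 13, 26, 25]


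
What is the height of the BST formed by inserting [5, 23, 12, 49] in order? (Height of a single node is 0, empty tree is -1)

Insertion order: [5, 23, 12, 49]
Tree (level-order array): [5, None, 23, 12, 49]
Compute height bottom-up (empty subtree = -1):
  height(12) = 1 + max(-1, -1) = 0
  height(49) = 1 + max(-1, -1) = 0
  height(23) = 1 + max(0, 0) = 1
  height(5) = 1 + max(-1, 1) = 2
Height = 2


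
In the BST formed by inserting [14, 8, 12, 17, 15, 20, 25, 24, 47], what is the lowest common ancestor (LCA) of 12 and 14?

Tree insertion order: [14, 8, 12, 17, 15, 20, 25, 24, 47]
Tree (level-order array): [14, 8, 17, None, 12, 15, 20, None, None, None, None, None, 25, 24, 47]
In a BST, the LCA of p=12, q=14 is the first node v on the
root-to-leaf path with p <= v <= q (go left if both < v, right if both > v).
Walk from root:
  at 14: 12 <= 14 <= 14, this is the LCA
LCA = 14


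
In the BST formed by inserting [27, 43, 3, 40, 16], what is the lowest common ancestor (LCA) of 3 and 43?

Tree insertion order: [27, 43, 3, 40, 16]
Tree (level-order array): [27, 3, 43, None, 16, 40]
In a BST, the LCA of p=3, q=43 is the first node v on the
root-to-leaf path with p <= v <= q (go left if both < v, right if both > v).
Walk from root:
  at 27: 3 <= 27 <= 43, this is the LCA
LCA = 27


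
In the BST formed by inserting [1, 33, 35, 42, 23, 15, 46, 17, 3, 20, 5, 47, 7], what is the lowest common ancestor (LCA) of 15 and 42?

Tree insertion order: [1, 33, 35, 42, 23, 15, 46, 17, 3, 20, 5, 47, 7]
Tree (level-order array): [1, None, 33, 23, 35, 15, None, None, 42, 3, 17, None, 46, None, 5, None, 20, None, 47, None, 7]
In a BST, the LCA of p=15, q=42 is the first node v on the
root-to-leaf path with p <= v <= q (go left if both < v, right if both > v).
Walk from root:
  at 1: both 15 and 42 > 1, go right
  at 33: 15 <= 33 <= 42, this is the LCA
LCA = 33


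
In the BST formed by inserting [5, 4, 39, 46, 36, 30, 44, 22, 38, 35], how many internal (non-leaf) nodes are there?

Tree built from: [5, 4, 39, 46, 36, 30, 44, 22, 38, 35]
Tree (level-order array): [5, 4, 39, None, None, 36, 46, 30, 38, 44, None, 22, 35]
Rule: An internal node has at least one child.
Per-node child counts:
  node 5: 2 child(ren)
  node 4: 0 child(ren)
  node 39: 2 child(ren)
  node 36: 2 child(ren)
  node 30: 2 child(ren)
  node 22: 0 child(ren)
  node 35: 0 child(ren)
  node 38: 0 child(ren)
  node 46: 1 child(ren)
  node 44: 0 child(ren)
Matching nodes: [5, 39, 36, 30, 46]
Count of internal (non-leaf) nodes: 5


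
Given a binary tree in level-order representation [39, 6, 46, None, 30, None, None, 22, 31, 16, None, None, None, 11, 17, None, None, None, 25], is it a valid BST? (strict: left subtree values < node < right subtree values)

Level-order array: [39, 6, 46, None, 30, None, None, 22, 31, 16, None, None, None, 11, 17, None, None, None, 25]
Validate using subtree bounds (lo, hi): at each node, require lo < value < hi,
then recurse left with hi=value and right with lo=value.
Preorder trace (stopping at first violation):
  at node 39 with bounds (-inf, +inf): OK
  at node 6 with bounds (-inf, 39): OK
  at node 30 with bounds (6, 39): OK
  at node 22 with bounds (6, 30): OK
  at node 16 with bounds (6, 22): OK
  at node 11 with bounds (6, 16): OK
  at node 17 with bounds (16, 22): OK
  at node 25 with bounds (17, 22): VIOLATION
Node 25 violates its bound: not (17 < 25 < 22).
Result: Not a valid BST


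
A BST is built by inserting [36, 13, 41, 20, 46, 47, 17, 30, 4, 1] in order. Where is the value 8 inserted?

Starting tree (level order): [36, 13, 41, 4, 20, None, 46, 1, None, 17, 30, None, 47]
Insertion path: 36 -> 13 -> 4
Result: insert 8 as right child of 4
Final tree (level order): [36, 13, 41, 4, 20, None, 46, 1, 8, 17, 30, None, 47]


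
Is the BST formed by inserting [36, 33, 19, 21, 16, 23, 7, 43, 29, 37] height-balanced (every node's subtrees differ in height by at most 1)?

Tree (level-order array): [36, 33, 43, 19, None, 37, None, 16, 21, None, None, 7, None, None, 23, None, None, None, 29]
Definition: a tree is height-balanced if, at every node, |h(left) - h(right)| <= 1 (empty subtree has height -1).
Bottom-up per-node check:
  node 7: h_left=-1, h_right=-1, diff=0 [OK], height=0
  node 16: h_left=0, h_right=-1, diff=1 [OK], height=1
  node 29: h_left=-1, h_right=-1, diff=0 [OK], height=0
  node 23: h_left=-1, h_right=0, diff=1 [OK], height=1
  node 21: h_left=-1, h_right=1, diff=2 [FAIL (|-1-1|=2 > 1)], height=2
  node 19: h_left=1, h_right=2, diff=1 [OK], height=3
  node 33: h_left=3, h_right=-1, diff=4 [FAIL (|3--1|=4 > 1)], height=4
  node 37: h_left=-1, h_right=-1, diff=0 [OK], height=0
  node 43: h_left=0, h_right=-1, diff=1 [OK], height=1
  node 36: h_left=4, h_right=1, diff=3 [FAIL (|4-1|=3 > 1)], height=5
Node 21 violates the condition: |-1 - 1| = 2 > 1.
Result: Not balanced


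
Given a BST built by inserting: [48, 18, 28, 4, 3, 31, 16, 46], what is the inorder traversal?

Tree insertion order: [48, 18, 28, 4, 3, 31, 16, 46]
Tree (level-order array): [48, 18, None, 4, 28, 3, 16, None, 31, None, None, None, None, None, 46]
Inorder traversal: [3, 4, 16, 18, 28, 31, 46, 48]


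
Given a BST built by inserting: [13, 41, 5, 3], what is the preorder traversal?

Tree insertion order: [13, 41, 5, 3]
Tree (level-order array): [13, 5, 41, 3]
Preorder traversal: [13, 5, 3, 41]


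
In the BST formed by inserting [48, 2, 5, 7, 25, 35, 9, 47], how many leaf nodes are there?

Tree built from: [48, 2, 5, 7, 25, 35, 9, 47]
Tree (level-order array): [48, 2, None, None, 5, None, 7, None, 25, 9, 35, None, None, None, 47]
Rule: A leaf has 0 children.
Per-node child counts:
  node 48: 1 child(ren)
  node 2: 1 child(ren)
  node 5: 1 child(ren)
  node 7: 1 child(ren)
  node 25: 2 child(ren)
  node 9: 0 child(ren)
  node 35: 1 child(ren)
  node 47: 0 child(ren)
Matching nodes: [9, 47]
Count of leaf nodes: 2


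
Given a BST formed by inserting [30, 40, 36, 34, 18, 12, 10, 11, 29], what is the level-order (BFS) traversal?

Tree insertion order: [30, 40, 36, 34, 18, 12, 10, 11, 29]
Tree (level-order array): [30, 18, 40, 12, 29, 36, None, 10, None, None, None, 34, None, None, 11]
BFS from the root, enqueuing left then right child of each popped node:
  queue [30] -> pop 30, enqueue [18, 40], visited so far: [30]
  queue [18, 40] -> pop 18, enqueue [12, 29], visited so far: [30, 18]
  queue [40, 12, 29] -> pop 40, enqueue [36], visited so far: [30, 18, 40]
  queue [12, 29, 36] -> pop 12, enqueue [10], visited so far: [30, 18, 40, 12]
  queue [29, 36, 10] -> pop 29, enqueue [none], visited so far: [30, 18, 40, 12, 29]
  queue [36, 10] -> pop 36, enqueue [34], visited so far: [30, 18, 40, 12, 29, 36]
  queue [10, 34] -> pop 10, enqueue [11], visited so far: [30, 18, 40, 12, 29, 36, 10]
  queue [34, 11] -> pop 34, enqueue [none], visited so far: [30, 18, 40, 12, 29, 36, 10, 34]
  queue [11] -> pop 11, enqueue [none], visited so far: [30, 18, 40, 12, 29, 36, 10, 34, 11]
Result: [30, 18, 40, 12, 29, 36, 10, 34, 11]
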